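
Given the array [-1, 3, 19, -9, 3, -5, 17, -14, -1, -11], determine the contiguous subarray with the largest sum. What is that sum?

Using Kadane's algorithm on [-1, 3, 19, -9, 3, -5, 17, -14, -1, -11]:

Scanning through the array:
Position 1 (value 3): max_ending_here = 3, max_so_far = 3
Position 2 (value 19): max_ending_here = 22, max_so_far = 22
Position 3 (value -9): max_ending_here = 13, max_so_far = 22
Position 4 (value 3): max_ending_here = 16, max_so_far = 22
Position 5 (value -5): max_ending_here = 11, max_so_far = 22
Position 6 (value 17): max_ending_here = 28, max_so_far = 28
Position 7 (value -14): max_ending_here = 14, max_so_far = 28
Position 8 (value -1): max_ending_here = 13, max_so_far = 28
Position 9 (value -11): max_ending_here = 2, max_so_far = 28

Maximum subarray: [3, 19, -9, 3, -5, 17]
Maximum sum: 28

The maximum subarray is [3, 19, -9, 3, -5, 17] with sum 28. This subarray runs from index 1 to index 6.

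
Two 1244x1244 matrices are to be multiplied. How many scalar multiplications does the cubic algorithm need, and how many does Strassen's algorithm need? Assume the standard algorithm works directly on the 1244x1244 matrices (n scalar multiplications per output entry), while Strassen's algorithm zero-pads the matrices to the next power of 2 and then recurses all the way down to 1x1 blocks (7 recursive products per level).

Matrix multiplication for 1244x1244 matrices:

Strassen's algorithm requires power-of-2 dimensions. Pad 1244x1244 to 2048x2048 (next power of 2).

Standard algorithm: 1244^3 = 1925134784 multiplications
Strassen's algorithm: 7^(log2(2048)) = 7^11 = 1977326743 multiplications
Difference: 1925134784 - 1977326743 = -52191959 (Strassen uses MORE here due to padding overhead — for small or just-over-power-of-2 n, padding can outweigh the per-level savings)

Standard: 1925134784 multiplications (1244^3). Strassen: 1977326743 multiplications (7^11, after padding to 2048x2048). Strassen reduces 8 recursive multiplications to 7 at each level.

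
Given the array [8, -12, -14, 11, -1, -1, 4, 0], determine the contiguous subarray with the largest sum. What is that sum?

Using Kadane's algorithm on [8, -12, -14, 11, -1, -1, 4, 0]:

Scanning through the array:
Position 1 (value -12): max_ending_here = -4, max_so_far = 8
Position 2 (value -14): max_ending_here = -14, max_so_far = 8
Position 3 (value 11): max_ending_here = 11, max_so_far = 11
Position 4 (value -1): max_ending_here = 10, max_so_far = 11
Position 5 (value -1): max_ending_here = 9, max_so_far = 11
Position 6 (value 4): max_ending_here = 13, max_so_far = 13
Position 7 (value 0): max_ending_here = 13, max_so_far = 13

Maximum subarray: [11, -1, -1, 4]
Maximum sum: 13

The maximum subarray is [11, -1, -1, 4] with sum 13. This subarray runs from index 3 to index 6.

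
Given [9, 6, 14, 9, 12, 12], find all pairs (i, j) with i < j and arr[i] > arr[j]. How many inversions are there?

Finding inversions in [9, 6, 14, 9, 12, 12]:

(0, 1): arr[0]=9 > arr[1]=6
(2, 3): arr[2]=14 > arr[3]=9
(2, 4): arr[2]=14 > arr[4]=12
(2, 5): arr[2]=14 > arr[5]=12

Total inversions: 4

The array has 4 inversion(s): (0,1), (2,3), (2,4), (2,5). Each pair (i,j) satisfies i < j and arr[i] > arr[j].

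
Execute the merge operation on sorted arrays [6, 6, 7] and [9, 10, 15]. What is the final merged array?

Merging process:

Compare 6 vs 9: take 6 from left. Merged: [6]
Compare 6 vs 9: take 6 from left. Merged: [6, 6]
Compare 7 vs 9: take 7 from left. Merged: [6, 6, 7]
Append remaining from right: [9, 10, 15]. Merged: [6, 6, 7, 9, 10, 15]

Final merged array: [6, 6, 7, 9, 10, 15]
Total comparisons: 3

The merged array is [6, 6, 7, 9, 10, 15], requiring 3 comparisons. The merge step runs in O(n) time where n is the total number of elements.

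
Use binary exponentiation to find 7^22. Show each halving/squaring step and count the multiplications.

Computing 7^22 by squaring (build up from 7^1; each line after the first costs one multiplication):

7^1 = 7
7^2 = (7^1)^2 = 7^2 = 49
7^4 = (7^2)^2 = 49^2 = 2401
7^5 = 7 * 7^4 = 7 * 2401 = 16807
7^10 = (7^5)^2 = 16807^2 = 282475249
7^11 = 7 * 7^10 = 7 * 282475249 = 1977326743
7^22 = (7^11)^2 = 1977326743^2 = 3909821048582988049

Result: 3909821048582988049
Multiplications needed: 6 (6 lines after 7^1)

7^22 = 3909821048582988049. Using exponentiation by squaring, this requires 6 multiplications. The key idea: if the exponent is even, square the half-power; if odd, multiply by the base once.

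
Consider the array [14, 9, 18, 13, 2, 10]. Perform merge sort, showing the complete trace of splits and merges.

Merge sort trace:

Split: [14, 9, 18, 13, 2, 10] -> [14, 9, 18] and [13, 2, 10]
  Split: [14, 9, 18] -> [14] and [9, 18]
    Split: [9, 18] -> [9] and [18]
    Merge: [9] + [18] -> [9, 18]
  Merge: [14] + [9, 18] -> [9, 14, 18]
  Split: [13, 2, 10] -> [13] and [2, 10]
    Split: [2, 10] -> [2] and [10]
    Merge: [2] + [10] -> [2, 10]
  Merge: [13] + [2, 10] -> [2, 10, 13]
Merge: [9, 14, 18] + [2, 10, 13] -> [2, 9, 10, 13, 14, 18]

Final sorted array: [2, 9, 10, 13, 14, 18]

The merge sort proceeds by recursively splitting the array and merging sorted halves.
After all merges, the sorted array is [2, 9, 10, 13, 14, 18].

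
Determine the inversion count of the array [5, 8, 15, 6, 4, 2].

Finding inversions in [5, 8, 15, 6, 4, 2]:

(0, 4): arr[0]=5 > arr[4]=4
(0, 5): arr[0]=5 > arr[5]=2
(1, 3): arr[1]=8 > arr[3]=6
(1, 4): arr[1]=8 > arr[4]=4
(1, 5): arr[1]=8 > arr[5]=2
(2, 3): arr[2]=15 > arr[3]=6
(2, 4): arr[2]=15 > arr[4]=4
(2, 5): arr[2]=15 > arr[5]=2
(3, 4): arr[3]=6 > arr[4]=4
(3, 5): arr[3]=6 > arr[5]=2
(4, 5): arr[4]=4 > arr[5]=2

Total inversions: 11

The array has 11 inversion(s): (0,4), (0,5), (1,3), (1,4), (1,5), (2,3), (2,4), (2,5), (3,4), (3,5), (4,5). Each pair (i,j) satisfies i < j and arr[i] > arr[j].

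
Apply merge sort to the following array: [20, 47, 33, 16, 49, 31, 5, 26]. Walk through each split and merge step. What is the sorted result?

Merge sort trace:

Split: [20, 47, 33, 16, 49, 31, 5, 26] -> [20, 47, 33, 16] and [49, 31, 5, 26]
  Split: [20, 47, 33, 16] -> [20, 47] and [33, 16]
    Split: [20, 47] -> [20] and [47]
    Merge: [20] + [47] -> [20, 47]
    Split: [33, 16] -> [33] and [16]
    Merge: [33] + [16] -> [16, 33]
  Merge: [20, 47] + [16, 33] -> [16, 20, 33, 47]
  Split: [49, 31, 5, 26] -> [49, 31] and [5, 26]
    Split: [49, 31] -> [49] and [31]
    Merge: [49] + [31] -> [31, 49]
    Split: [5, 26] -> [5] and [26]
    Merge: [5] + [26] -> [5, 26]
  Merge: [31, 49] + [5, 26] -> [5, 26, 31, 49]
Merge: [16, 20, 33, 47] + [5, 26, 31, 49] -> [5, 16, 20, 26, 31, 33, 47, 49]

Final sorted array: [5, 16, 20, 26, 31, 33, 47, 49]

The merge sort proceeds by recursively splitting the array and merging sorted halves.
After all merges, the sorted array is [5, 16, 20, 26, 31, 33, 47, 49].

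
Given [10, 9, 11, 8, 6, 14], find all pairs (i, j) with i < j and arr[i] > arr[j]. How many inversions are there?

Finding inversions in [10, 9, 11, 8, 6, 14]:

(0, 1): arr[0]=10 > arr[1]=9
(0, 3): arr[0]=10 > arr[3]=8
(0, 4): arr[0]=10 > arr[4]=6
(1, 3): arr[1]=9 > arr[3]=8
(1, 4): arr[1]=9 > arr[4]=6
(2, 3): arr[2]=11 > arr[3]=8
(2, 4): arr[2]=11 > arr[4]=6
(3, 4): arr[3]=8 > arr[4]=6

Total inversions: 8

The array has 8 inversion(s): (0,1), (0,3), (0,4), (1,3), (1,4), (2,3), (2,4), (3,4). Each pair (i,j) satisfies i < j and arr[i] > arr[j].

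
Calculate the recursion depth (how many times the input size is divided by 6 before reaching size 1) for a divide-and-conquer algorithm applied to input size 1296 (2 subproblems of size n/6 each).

For divide and conquer with division factor 6:

Problem sizes at each level:
Level 0: 1296
Level 1: 216
Level 2: 36
Level 3: 6
Level 4: 1

The root is level 0 and the size-1 base case is level 4 (the tree spans levels 0 through 4, i.e. 5 levels counting the root), so the depth is the number of divisions: log_6(1296) = 4

The recursion tree depth is log_6(1296) = 4. At each level, the problem size is divided by 6, so it takes 4 divisions to reduce to a base case of size 1. The algorithm makes 2 recursive calls at each level.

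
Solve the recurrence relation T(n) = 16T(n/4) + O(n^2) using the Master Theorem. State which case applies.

Master Theorem for T(n) = 16T(n/4) + O(n^2):

a = 16, b = 4, c = 2
log_b(a) = log_4(16) = 2.0000

Case 2: c = 2 = log_4(16) = 2.0000
T(n) = O(n^2 log n) = O(n^2 log n)

For T(n) = 16T(n/4) + O(n^2): log_4(16) = 2.0000. This is Case 2 of the Master Theorem (c = log_b(a), equal work at all levels), giving O(n^2 log n).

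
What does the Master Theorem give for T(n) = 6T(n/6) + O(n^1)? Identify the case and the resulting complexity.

Master Theorem for T(n) = 6T(n/6) + O(n^1):

a = 6, b = 6, c = 1
log_b(a) = log_6(6) = 1.0000

Case 2: c = 1 = log_6(6) = 1.0000
T(n) = O(n^1 log n) = O(n log n)

For T(n) = 6T(n/6) + O(n^1): log_6(6) = 1.0000. This is Case 2 of the Master Theorem (c = log_b(a), equal work at all levels), giving O(n log n).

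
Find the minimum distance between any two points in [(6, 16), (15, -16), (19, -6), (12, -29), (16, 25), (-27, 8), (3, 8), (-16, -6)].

Computing all pairwise distances among 8 points:

d((6, 16), (15, -16)) = 33.2415
d((6, 16), (19, -6)) = 25.5539
d((6, 16), (12, -29)) = 45.3982
d((6, 16), (16, 25)) = 13.4536
d((6, 16), (-27, 8)) = 33.9559
d((6, 16), (3, 8)) = 8.544 <-- minimum
d((6, 16), (-16, -6)) = 31.1127
d((15, -16), (19, -6)) = 10.7703
d((15, -16), (12, -29)) = 13.3417
d((15, -16), (16, 25)) = 41.0122
d((15, -16), (-27, 8)) = 48.3735
d((15, -16), (3, 8)) = 26.8328
d((15, -16), (-16, -6)) = 32.573
d((19, -6), (12, -29)) = 24.0416
d((19, -6), (16, 25)) = 31.1448
d((19, -6), (-27, 8)) = 48.0833
d((19, -6), (3, 8)) = 21.2603
d((19, -6), (-16, -6)) = 35.0
d((12, -29), (16, 25)) = 54.1479
d((12, -29), (-27, 8)) = 53.7587
d((12, -29), (3, 8)) = 38.0789
d((12, -29), (-16, -6)) = 36.2353
d((16, 25), (-27, 8)) = 46.2385
d((16, 25), (3, 8)) = 21.4009
d((16, 25), (-16, -6)) = 44.5533
d((-27, 8), (3, 8)) = 30.0
d((-27, 8), (-16, -6)) = 17.8045
d((3, 8), (-16, -6)) = 23.6008

Closest pair: (6, 16) and (3, 8) with distance 8.544

The closest pair is (6, 16) and (3, 8) with Euclidean distance 8.544. For 8 points, brute-force pairwise comparison is shown above. For large n, the divide-and-conquer algorithm (sort by x, recurse on halves, check the dividing strip) achieves O(n log n).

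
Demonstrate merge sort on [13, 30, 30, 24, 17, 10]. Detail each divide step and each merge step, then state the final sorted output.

Merge sort trace:

Split: [13, 30, 30, 24, 17, 10] -> [13, 30, 30] and [24, 17, 10]
  Split: [13, 30, 30] -> [13] and [30, 30]
    Split: [30, 30] -> [30] and [30]
    Merge: [30] + [30] -> [30, 30]
  Merge: [13] + [30, 30] -> [13, 30, 30]
  Split: [24, 17, 10] -> [24] and [17, 10]
    Split: [17, 10] -> [17] and [10]
    Merge: [17] + [10] -> [10, 17]
  Merge: [24] + [10, 17] -> [10, 17, 24]
Merge: [13, 30, 30] + [10, 17, 24] -> [10, 13, 17, 24, 30, 30]

Final sorted array: [10, 13, 17, 24, 30, 30]

The merge sort proceeds by recursively splitting the array and merging sorted halves.
After all merges, the sorted array is [10, 13, 17, 24, 30, 30].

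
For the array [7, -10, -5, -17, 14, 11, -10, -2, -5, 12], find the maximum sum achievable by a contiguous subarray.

Using Kadane's algorithm on [7, -10, -5, -17, 14, 11, -10, -2, -5, 12]:

Scanning through the array:
Position 1 (value -10): max_ending_here = -3, max_so_far = 7
Position 2 (value -5): max_ending_here = -5, max_so_far = 7
Position 3 (value -17): max_ending_here = -17, max_so_far = 7
Position 4 (value 14): max_ending_here = 14, max_so_far = 14
Position 5 (value 11): max_ending_here = 25, max_so_far = 25
Position 6 (value -10): max_ending_here = 15, max_so_far = 25
Position 7 (value -2): max_ending_here = 13, max_so_far = 25
Position 8 (value -5): max_ending_here = 8, max_so_far = 25
Position 9 (value 12): max_ending_here = 20, max_so_far = 25

Maximum subarray: [14, 11]
Maximum sum: 25

The maximum subarray is [14, 11] with sum 25. This subarray runs from index 4 to index 5.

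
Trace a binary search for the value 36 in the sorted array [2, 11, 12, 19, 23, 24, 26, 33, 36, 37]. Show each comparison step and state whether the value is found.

Binary search for 36 in [2, 11, 12, 19, 23, 24, 26, 33, 36, 37]:

lo=0, hi=9, mid=4, arr[mid]=23 -> 23 < 36, search right half
lo=5, hi=9, mid=7, arr[mid]=33 -> 33 < 36, search right half
lo=8, hi=9, mid=8, arr[mid]=36 -> Found target at index 8!

Binary search finds 36 at index 8 after 3 comparisons. The search repeatedly halves the search space by comparing with the middle element.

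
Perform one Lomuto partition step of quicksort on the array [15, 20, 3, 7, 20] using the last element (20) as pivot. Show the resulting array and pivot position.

Lomuto partition with pivot = 20:

Initial array: [15, 20, 3, 7, 20]

arr[0]=15 <= 20: swap with position 0, array becomes [15, 20, 3, 7, 20]
arr[1]=20 <= 20: swap with position 1, array becomes [15, 20, 3, 7, 20]
arr[2]=3 <= 20: swap with position 2, array becomes [15, 20, 3, 7, 20]
arr[3]=7 <= 20: swap with position 3, array becomes [15, 20, 3, 7, 20]

Place pivot at position 4: [15, 20, 3, 7, 20]
Pivot position: 4

After partitioning with pivot 20, the array becomes [15, 20, 3, 7, 20]. The pivot is placed at index 4. All elements to the left of the pivot are <= 20, and all elements to the right are > 20.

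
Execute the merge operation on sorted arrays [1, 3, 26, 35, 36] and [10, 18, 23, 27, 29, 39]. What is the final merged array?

Merging process:

Compare 1 vs 10: take 1 from left. Merged: [1]
Compare 3 vs 10: take 3 from left. Merged: [1, 3]
Compare 26 vs 10: take 10 from right. Merged: [1, 3, 10]
Compare 26 vs 18: take 18 from right. Merged: [1, 3, 10, 18]
Compare 26 vs 23: take 23 from right. Merged: [1, 3, 10, 18, 23]
Compare 26 vs 27: take 26 from left. Merged: [1, 3, 10, 18, 23, 26]
Compare 35 vs 27: take 27 from right. Merged: [1, 3, 10, 18, 23, 26, 27]
Compare 35 vs 29: take 29 from right. Merged: [1, 3, 10, 18, 23, 26, 27, 29]
Compare 35 vs 39: take 35 from left. Merged: [1, 3, 10, 18, 23, 26, 27, 29, 35]
Compare 36 vs 39: take 36 from left. Merged: [1, 3, 10, 18, 23, 26, 27, 29, 35, 36]
Append remaining from right: [39]. Merged: [1, 3, 10, 18, 23, 26, 27, 29, 35, 36, 39]

Final merged array: [1, 3, 10, 18, 23, 26, 27, 29, 35, 36, 39]
Total comparisons: 10

The merged array is [1, 3, 10, 18, 23, 26, 27, 29, 35, 36, 39], requiring 10 comparisons. The merge step runs in O(n) time where n is the total number of elements.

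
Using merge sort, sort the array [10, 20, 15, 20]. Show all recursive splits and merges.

Merge sort trace:

Split: [10, 20, 15, 20] -> [10, 20] and [15, 20]
  Split: [10, 20] -> [10] and [20]
  Merge: [10] + [20] -> [10, 20]
  Split: [15, 20] -> [15] and [20]
  Merge: [15] + [20] -> [15, 20]
Merge: [10, 20] + [15, 20] -> [10, 15, 20, 20]

Final sorted array: [10, 15, 20, 20]

The merge sort proceeds by recursively splitting the array and merging sorted halves.
After all merges, the sorted array is [10, 15, 20, 20].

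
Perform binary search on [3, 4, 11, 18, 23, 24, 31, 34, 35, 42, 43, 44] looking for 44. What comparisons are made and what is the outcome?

Binary search for 44 in [3, 4, 11, 18, 23, 24, 31, 34, 35, 42, 43, 44]:

lo=0, hi=11, mid=5, arr[mid]=24 -> 24 < 44, search right half
lo=6, hi=11, mid=8, arr[mid]=35 -> 35 < 44, search right half
lo=9, hi=11, mid=10, arr[mid]=43 -> 43 < 44, search right half
lo=11, hi=11, mid=11, arr[mid]=44 -> Found target at index 11!

Binary search finds 44 at index 11 after 4 comparisons. The search repeatedly halves the search space by comparing with the middle element.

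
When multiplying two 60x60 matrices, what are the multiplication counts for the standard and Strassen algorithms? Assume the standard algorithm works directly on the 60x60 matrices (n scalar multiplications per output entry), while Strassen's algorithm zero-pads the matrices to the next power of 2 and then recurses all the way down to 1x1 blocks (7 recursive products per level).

Matrix multiplication for 60x60 matrices:

Strassen's algorithm requires power-of-2 dimensions. Pad 60x60 to 64x64 (next power of 2).

Standard algorithm: 60^3 = 216000 multiplications
Strassen's algorithm: 7^(log2(64)) = 7^6 = 117649 multiplications
Savings: 216000 - 117649 = 98351 multiplications

Standard: 216000 multiplications (60^3). Strassen: 117649 multiplications (7^6, after padding to 64x64). Strassen reduces 8 recursive multiplications to 7 at each level.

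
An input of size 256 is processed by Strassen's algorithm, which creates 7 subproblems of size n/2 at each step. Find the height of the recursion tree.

For divide and conquer with division factor 2:

Problem sizes at each level:
Level 0: 256
Level 1: 128
Level 2: 64
Level 3: 32
Level 4: 16
Level 5: 8
Level 6: 4
Level 7: 2
Level 8: 1

The root is level 0 and the size-1 base case is level 8 (the tree spans levels 0 through 8, i.e. 9 levels counting the root), so the depth is the number of divisions: log_2(256) = 8

The recursion tree depth is log_2(256) = 8. At each level, the problem size is divided by 2, so it takes 8 divisions to reduce to a base case of size 1. The algorithm makes 7 recursive calls at each level.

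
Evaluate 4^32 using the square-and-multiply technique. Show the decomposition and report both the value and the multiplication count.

Computing 4^32 by squaring (build up from 4^1; each line after the first costs one multiplication):

4^1 = 4
4^2 = (4^1)^2 = 4^2 = 16
4^4 = (4^2)^2 = 16^2 = 256
4^8 = (4^4)^2 = 256^2 = 65536
4^16 = (4^8)^2 = 65536^2 = 4294967296
4^32 = (4^16)^2 = 4294967296^2 = 18446744073709551616

Result: 18446744073709551616
Multiplications needed: 5 (5 lines after 4^1)

4^32 = 18446744073709551616. Using exponentiation by squaring, this requires 5 multiplications. The key idea: if the exponent is even, square the half-power; if odd, multiply by the base once.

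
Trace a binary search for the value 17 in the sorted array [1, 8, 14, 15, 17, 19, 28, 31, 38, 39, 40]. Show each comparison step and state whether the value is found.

Binary search for 17 in [1, 8, 14, 15, 17, 19, 28, 31, 38, 39, 40]:

lo=0, hi=10, mid=5, arr[mid]=19 -> 19 > 17, search left half
lo=0, hi=4, mid=2, arr[mid]=14 -> 14 < 17, search right half
lo=3, hi=4, mid=3, arr[mid]=15 -> 15 < 17, search right half
lo=4, hi=4, mid=4, arr[mid]=17 -> Found target at index 4!

Binary search finds 17 at index 4 after 4 comparisons. The search repeatedly halves the search space by comparing with the middle element.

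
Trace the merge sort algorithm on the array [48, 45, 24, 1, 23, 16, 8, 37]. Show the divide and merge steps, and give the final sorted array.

Merge sort trace:

Split: [48, 45, 24, 1, 23, 16, 8, 37] -> [48, 45, 24, 1] and [23, 16, 8, 37]
  Split: [48, 45, 24, 1] -> [48, 45] and [24, 1]
    Split: [48, 45] -> [48] and [45]
    Merge: [48] + [45] -> [45, 48]
    Split: [24, 1] -> [24] and [1]
    Merge: [24] + [1] -> [1, 24]
  Merge: [45, 48] + [1, 24] -> [1, 24, 45, 48]
  Split: [23, 16, 8, 37] -> [23, 16] and [8, 37]
    Split: [23, 16] -> [23] and [16]
    Merge: [23] + [16] -> [16, 23]
    Split: [8, 37] -> [8] and [37]
    Merge: [8] + [37] -> [8, 37]
  Merge: [16, 23] + [8, 37] -> [8, 16, 23, 37]
Merge: [1, 24, 45, 48] + [8, 16, 23, 37] -> [1, 8, 16, 23, 24, 37, 45, 48]

Final sorted array: [1, 8, 16, 23, 24, 37, 45, 48]

The merge sort proceeds by recursively splitting the array and merging sorted halves.
After all merges, the sorted array is [1, 8, 16, 23, 24, 37, 45, 48].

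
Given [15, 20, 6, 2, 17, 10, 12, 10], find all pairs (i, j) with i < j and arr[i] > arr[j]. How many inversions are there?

Finding inversions in [15, 20, 6, 2, 17, 10, 12, 10]:

(0, 2): arr[0]=15 > arr[2]=6
(0, 3): arr[0]=15 > arr[3]=2
(0, 5): arr[0]=15 > arr[5]=10
(0, 6): arr[0]=15 > arr[6]=12
(0, 7): arr[0]=15 > arr[7]=10
(1, 2): arr[1]=20 > arr[2]=6
(1, 3): arr[1]=20 > arr[3]=2
(1, 4): arr[1]=20 > arr[4]=17
(1, 5): arr[1]=20 > arr[5]=10
(1, 6): arr[1]=20 > arr[6]=12
(1, 7): arr[1]=20 > arr[7]=10
(2, 3): arr[2]=6 > arr[3]=2
(4, 5): arr[4]=17 > arr[5]=10
(4, 6): arr[4]=17 > arr[6]=12
(4, 7): arr[4]=17 > arr[7]=10
(6, 7): arr[6]=12 > arr[7]=10

Total inversions: 16

The array has 16 inversion(s): (0,2), (0,3), (0,5), (0,6), (0,7), (1,2), (1,3), (1,4), (1,5), (1,6), (1,7), (2,3), (4,5), (4,6), (4,7), (6,7). Each pair (i,j) satisfies i < j and arr[i] > arr[j].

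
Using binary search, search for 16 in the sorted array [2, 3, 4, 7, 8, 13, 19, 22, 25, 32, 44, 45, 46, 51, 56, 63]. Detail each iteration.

Binary search for 16 in [2, 3, 4, 7, 8, 13, 19, 22, 25, 32, 44, 45, 46, 51, 56, 63]:

lo=0, hi=15, mid=7, arr[mid]=22 -> 22 > 16, search left half
lo=0, hi=6, mid=3, arr[mid]=7 -> 7 < 16, search right half
lo=4, hi=6, mid=5, arr[mid]=13 -> 13 < 16, search right half
lo=6, hi=6, mid=6, arr[mid]=19 -> 19 > 16, search left half
lo=6 > hi=5, target 16 not found

Binary search determines that 16 is not in the array after 4 comparisons. The search space was exhausted without finding the target.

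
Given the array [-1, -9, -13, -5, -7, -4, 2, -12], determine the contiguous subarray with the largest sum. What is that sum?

Using Kadane's algorithm on [-1, -9, -13, -5, -7, -4, 2, -12]:

Scanning through the array:
Position 1 (value -9): max_ending_here = -9, max_so_far = -1
Position 2 (value -13): max_ending_here = -13, max_so_far = -1
Position 3 (value -5): max_ending_here = -5, max_so_far = -1
Position 4 (value -7): max_ending_here = -7, max_so_far = -1
Position 5 (value -4): max_ending_here = -4, max_so_far = -1
Position 6 (value 2): max_ending_here = 2, max_so_far = 2
Position 7 (value -12): max_ending_here = -10, max_so_far = 2

Maximum subarray: [2]
Maximum sum: 2

The maximum subarray is [2] with sum 2. This subarray runs from index 6 to index 6.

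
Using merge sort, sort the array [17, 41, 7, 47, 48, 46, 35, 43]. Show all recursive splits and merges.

Merge sort trace:

Split: [17, 41, 7, 47, 48, 46, 35, 43] -> [17, 41, 7, 47] and [48, 46, 35, 43]
  Split: [17, 41, 7, 47] -> [17, 41] and [7, 47]
    Split: [17, 41] -> [17] and [41]
    Merge: [17] + [41] -> [17, 41]
    Split: [7, 47] -> [7] and [47]
    Merge: [7] + [47] -> [7, 47]
  Merge: [17, 41] + [7, 47] -> [7, 17, 41, 47]
  Split: [48, 46, 35, 43] -> [48, 46] and [35, 43]
    Split: [48, 46] -> [48] and [46]
    Merge: [48] + [46] -> [46, 48]
    Split: [35, 43] -> [35] and [43]
    Merge: [35] + [43] -> [35, 43]
  Merge: [46, 48] + [35, 43] -> [35, 43, 46, 48]
Merge: [7, 17, 41, 47] + [35, 43, 46, 48] -> [7, 17, 35, 41, 43, 46, 47, 48]

Final sorted array: [7, 17, 35, 41, 43, 46, 47, 48]

The merge sort proceeds by recursively splitting the array and merging sorted halves.
After all merges, the sorted array is [7, 17, 35, 41, 43, 46, 47, 48].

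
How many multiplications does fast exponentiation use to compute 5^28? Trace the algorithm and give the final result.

Computing 5^28 by squaring (build up from 5^1; each line after the first costs one multiplication):

5^1 = 5
5^2 = (5^1)^2 = 5^2 = 25
5^3 = 5 * 5^2 = 5 * 25 = 125
5^6 = (5^3)^2 = 125^2 = 15625
5^7 = 5 * 5^6 = 5 * 15625 = 78125
5^14 = (5^7)^2 = 78125^2 = 6103515625
5^28 = (5^14)^2 = 6103515625^2 = 37252902984619140625

Result: 37252902984619140625
Multiplications needed: 6 (6 lines after 5^1)

5^28 = 37252902984619140625. Using exponentiation by squaring, this requires 6 multiplications. The key idea: if the exponent is even, square the half-power; if odd, multiply by the base once.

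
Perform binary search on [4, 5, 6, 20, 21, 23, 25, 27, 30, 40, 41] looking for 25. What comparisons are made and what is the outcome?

Binary search for 25 in [4, 5, 6, 20, 21, 23, 25, 27, 30, 40, 41]:

lo=0, hi=10, mid=5, arr[mid]=23 -> 23 < 25, search right half
lo=6, hi=10, mid=8, arr[mid]=30 -> 30 > 25, search left half
lo=6, hi=7, mid=6, arr[mid]=25 -> Found target at index 6!

Binary search finds 25 at index 6 after 3 comparisons. The search repeatedly halves the search space by comparing with the middle element.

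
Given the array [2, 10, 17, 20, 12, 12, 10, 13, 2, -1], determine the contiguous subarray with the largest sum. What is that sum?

Using Kadane's algorithm on [2, 10, 17, 20, 12, 12, 10, 13, 2, -1]:

Scanning through the array:
Position 1 (value 10): max_ending_here = 12, max_so_far = 12
Position 2 (value 17): max_ending_here = 29, max_so_far = 29
Position 3 (value 20): max_ending_here = 49, max_so_far = 49
Position 4 (value 12): max_ending_here = 61, max_so_far = 61
Position 5 (value 12): max_ending_here = 73, max_so_far = 73
Position 6 (value 10): max_ending_here = 83, max_so_far = 83
Position 7 (value 13): max_ending_here = 96, max_so_far = 96
Position 8 (value 2): max_ending_here = 98, max_so_far = 98
Position 9 (value -1): max_ending_here = 97, max_so_far = 98

Maximum subarray: [2, 10, 17, 20, 12, 12, 10, 13, 2]
Maximum sum: 98

The maximum subarray is [2, 10, 17, 20, 12, 12, 10, 13, 2] with sum 98. This subarray runs from index 0 to index 8.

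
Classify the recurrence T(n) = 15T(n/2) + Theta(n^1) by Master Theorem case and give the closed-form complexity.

Master Theorem for T(n) = 15T(n/2) + O(n^1):

a = 15, b = 2, c = 1
log_b(a) = log_2(15) = 3.9069

Case 1: c = 1 < log_2(15) = 3.9069
T(n) = O(n^(log_2 15))

For T(n) = 15T(n/2) + O(n^1): log_2(15) = 3.9069. This is Case 1 of the Master Theorem (c < log_b(a), work dominated by leaves), giving O(n^(log_2 15)).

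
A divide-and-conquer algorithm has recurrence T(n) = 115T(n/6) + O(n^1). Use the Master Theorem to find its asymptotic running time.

Master Theorem for T(n) = 115T(n/6) + O(n^1):

a = 115, b = 6, c = 1
log_b(a) = log_6(115) = 2.6482

Case 1: c = 1 < log_6(115) = 2.6482
T(n) = O(n^(log_6 115))

For T(n) = 115T(n/6) + O(n^1): log_6(115) = 2.6482. This is Case 1 of the Master Theorem (c < log_b(a), work dominated by leaves), giving O(n^(log_6 115)).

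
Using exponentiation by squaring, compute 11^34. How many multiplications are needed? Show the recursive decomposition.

Computing 11^34 by squaring (build up from 11^1; each line after the first costs one multiplication):

11^1 = 11
11^2 = (11^1)^2 = 11^2 = 121
11^4 = (11^2)^2 = 121^2 = 14641
11^8 = (11^4)^2 = 14641^2 = 214358881
11^16 = (11^8)^2 = 214358881^2 = 45949729863572161
11^17 = 11 * 11^16 = 11 * 45949729863572161 = 505447028499293771
11^34 = (11^17)^2 = 505447028499293771^2 = 255476698618765889551019445759400441

Result: 255476698618765889551019445759400441
Multiplications needed: 6 (6 lines after 11^1)

11^34 = 255476698618765889551019445759400441. Using exponentiation by squaring, this requires 6 multiplications. The key idea: if the exponent is even, square the half-power; if odd, multiply by the base once.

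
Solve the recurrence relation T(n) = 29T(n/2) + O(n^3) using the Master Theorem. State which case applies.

Master Theorem for T(n) = 29T(n/2) + O(n^3):

a = 29, b = 2, c = 3
log_b(a) = log_2(29) = 4.8580

Case 1: c = 3 < log_2(29) = 4.8580
T(n) = O(n^(log_2 29))

For T(n) = 29T(n/2) + O(n^3): log_2(29) = 4.8580. This is Case 1 of the Master Theorem (c < log_b(a), work dominated by leaves), giving O(n^(log_2 29)).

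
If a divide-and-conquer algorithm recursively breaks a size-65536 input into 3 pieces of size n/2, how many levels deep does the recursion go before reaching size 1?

For divide and conquer with division factor 2:

Problem sizes at each level:
Level 0: 65536
Level 1: 32768
Level 2: 16384
Level 3: 8192
Level 4: 4096
Level 5: 2048
Level 6: 1024
Level 7: 512
Level 8: 256
Level 9: 128
Level 10: 64
Level 11: 32
Level 12: 16
Level 13: 8
Level 14: 4
Level 15: 2
Level 16: 1

The root is level 0 and the size-1 base case is level 16 (the tree spans levels 0 through 16, i.e. 17 levels counting the root), so the depth is the number of divisions: log_2(65536) = 16

The recursion tree depth is log_2(65536) = 16. At each level, the problem size is divided by 2, so it takes 16 divisions to reduce to a base case of size 1. The algorithm makes 3 recursive calls at each level.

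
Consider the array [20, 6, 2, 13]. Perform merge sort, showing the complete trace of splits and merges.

Merge sort trace:

Split: [20, 6, 2, 13] -> [20, 6] and [2, 13]
  Split: [20, 6] -> [20] and [6]
  Merge: [20] + [6] -> [6, 20]
  Split: [2, 13] -> [2] and [13]
  Merge: [2] + [13] -> [2, 13]
Merge: [6, 20] + [2, 13] -> [2, 6, 13, 20]

Final sorted array: [2, 6, 13, 20]

The merge sort proceeds by recursively splitting the array and merging sorted halves.
After all merges, the sorted array is [2, 6, 13, 20].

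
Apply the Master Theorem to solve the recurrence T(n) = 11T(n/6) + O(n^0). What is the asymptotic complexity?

Master Theorem for T(n) = 11T(n/6) + O(n^0):

a = 11, b = 6, c = 0
log_b(a) = log_6(11) = 1.3383

Case 1: c = 0 < log_6(11) = 1.3383
T(n) = O(n^(log_6 11))

For T(n) = 11T(n/6) + O(n^0): log_6(11) = 1.3383. This is Case 1 of the Master Theorem (c < log_b(a), work dominated by leaves), giving O(n^(log_6 11)).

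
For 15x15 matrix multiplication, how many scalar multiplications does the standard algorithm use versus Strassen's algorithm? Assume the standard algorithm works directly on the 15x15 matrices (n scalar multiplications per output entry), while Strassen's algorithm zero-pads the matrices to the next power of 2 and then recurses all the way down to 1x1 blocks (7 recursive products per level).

Matrix multiplication for 15x15 matrices:

Strassen's algorithm requires power-of-2 dimensions. Pad 15x15 to 16x16 (next power of 2).

Standard algorithm: 15^3 = 3375 multiplications
Strassen's algorithm: 7^(log2(16)) = 7^4 = 2401 multiplications
Savings: 3375 - 2401 = 974 multiplications

Standard: 3375 multiplications (15^3). Strassen: 2401 multiplications (7^4, after padding to 16x16). Strassen reduces 8 recursive multiplications to 7 at each level.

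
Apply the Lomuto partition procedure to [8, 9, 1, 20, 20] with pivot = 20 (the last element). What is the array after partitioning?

Lomuto partition with pivot = 20:

Initial array: [8, 9, 1, 20, 20]

arr[0]=8 <= 20: swap with position 0, array becomes [8, 9, 1, 20, 20]
arr[1]=9 <= 20: swap with position 1, array becomes [8, 9, 1, 20, 20]
arr[2]=1 <= 20: swap with position 2, array becomes [8, 9, 1, 20, 20]
arr[3]=20 <= 20: swap with position 3, array becomes [8, 9, 1, 20, 20]

Place pivot at position 4: [8, 9, 1, 20, 20]
Pivot position: 4

After partitioning with pivot 20, the array becomes [8, 9, 1, 20, 20]. The pivot is placed at index 4. All elements to the left of the pivot are <= 20, and all elements to the right are > 20.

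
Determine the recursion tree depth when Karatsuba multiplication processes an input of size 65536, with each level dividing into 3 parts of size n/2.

For divide and conquer with division factor 2:

Problem sizes at each level:
Level 0: 65536
Level 1: 32768
Level 2: 16384
Level 3: 8192
Level 4: 4096
Level 5: 2048
Level 6: 1024
Level 7: 512
Level 8: 256
Level 9: 128
Level 10: 64
Level 11: 32
Level 12: 16
Level 13: 8
Level 14: 4
Level 15: 2
Level 16: 1

The root is level 0 and the size-1 base case is level 16 (the tree spans levels 0 through 16, i.e. 17 levels counting the root), so the depth is the number of divisions: log_2(65536) = 16

The recursion tree depth is log_2(65536) = 16. At each level, the problem size is divided by 2, so it takes 16 divisions to reduce to a base case of size 1. The algorithm makes 3 recursive calls at each level.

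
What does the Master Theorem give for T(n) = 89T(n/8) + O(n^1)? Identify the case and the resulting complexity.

Master Theorem for T(n) = 89T(n/8) + O(n^1):

a = 89, b = 8, c = 1
log_b(a) = log_8(89) = 2.1586

Case 1: c = 1 < log_8(89) = 2.1586
T(n) = O(n^(log_8 89))

For T(n) = 89T(n/8) + O(n^1): log_8(89) = 2.1586. This is Case 1 of the Master Theorem (c < log_b(a), work dominated by leaves), giving O(n^(log_8 89)).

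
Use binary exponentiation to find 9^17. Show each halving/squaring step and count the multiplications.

Computing 9^17 by squaring (build up from 9^1; each line after the first costs one multiplication):

9^1 = 9
9^2 = (9^1)^2 = 9^2 = 81
9^4 = (9^2)^2 = 81^2 = 6561
9^8 = (9^4)^2 = 6561^2 = 43046721
9^16 = (9^8)^2 = 43046721^2 = 1853020188851841
9^17 = 9 * 9^16 = 9 * 1853020188851841 = 16677181699666569

Result: 16677181699666569
Multiplications needed: 5 (5 lines after 9^1)

9^17 = 16677181699666569. Using exponentiation by squaring, this requires 5 multiplications. The key idea: if the exponent is even, square the half-power; if odd, multiply by the base once.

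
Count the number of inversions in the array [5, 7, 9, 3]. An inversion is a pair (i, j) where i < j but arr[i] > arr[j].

Finding inversions in [5, 7, 9, 3]:

(0, 3): arr[0]=5 > arr[3]=3
(1, 3): arr[1]=7 > arr[3]=3
(2, 3): arr[2]=9 > arr[3]=3

Total inversions: 3

The array has 3 inversion(s): (0,3), (1,3), (2,3). Each pair (i,j) satisfies i < j and arr[i] > arr[j].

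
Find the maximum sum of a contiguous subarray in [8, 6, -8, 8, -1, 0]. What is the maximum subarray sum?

Using Kadane's algorithm on [8, 6, -8, 8, -1, 0]:

Scanning through the array:
Position 1 (value 6): max_ending_here = 14, max_so_far = 14
Position 2 (value -8): max_ending_here = 6, max_so_far = 14
Position 3 (value 8): max_ending_here = 14, max_so_far = 14
Position 4 (value -1): max_ending_here = 13, max_so_far = 14
Position 5 (value 0): max_ending_here = 13, max_so_far = 14

Maximum subarray: [8, 6]
Maximum sum: 14

The maximum subarray is [8, 6] with sum 14. This subarray runs from index 0 to index 1.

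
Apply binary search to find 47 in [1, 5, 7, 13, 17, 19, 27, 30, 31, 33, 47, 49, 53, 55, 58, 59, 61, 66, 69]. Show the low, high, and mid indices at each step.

Binary search for 47 in [1, 5, 7, 13, 17, 19, 27, 30, 31, 33, 47, 49, 53, 55, 58, 59, 61, 66, 69]:

lo=0, hi=18, mid=9, arr[mid]=33 -> 33 < 47, search right half
lo=10, hi=18, mid=14, arr[mid]=58 -> 58 > 47, search left half
lo=10, hi=13, mid=11, arr[mid]=49 -> 49 > 47, search left half
lo=10, hi=10, mid=10, arr[mid]=47 -> Found target at index 10!

Binary search finds 47 at index 10 after 4 comparisons. The search repeatedly halves the search space by comparing with the middle element.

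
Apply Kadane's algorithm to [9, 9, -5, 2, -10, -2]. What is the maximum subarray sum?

Using Kadane's algorithm on [9, 9, -5, 2, -10, -2]:

Scanning through the array:
Position 1 (value 9): max_ending_here = 18, max_so_far = 18
Position 2 (value -5): max_ending_here = 13, max_so_far = 18
Position 3 (value 2): max_ending_here = 15, max_so_far = 18
Position 4 (value -10): max_ending_here = 5, max_so_far = 18
Position 5 (value -2): max_ending_here = 3, max_so_far = 18

Maximum subarray: [9, 9]
Maximum sum: 18

The maximum subarray is [9, 9] with sum 18. This subarray runs from index 0 to index 1.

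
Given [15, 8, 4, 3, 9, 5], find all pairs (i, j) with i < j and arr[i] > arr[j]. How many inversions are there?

Finding inversions in [15, 8, 4, 3, 9, 5]:

(0, 1): arr[0]=15 > arr[1]=8
(0, 2): arr[0]=15 > arr[2]=4
(0, 3): arr[0]=15 > arr[3]=3
(0, 4): arr[0]=15 > arr[4]=9
(0, 5): arr[0]=15 > arr[5]=5
(1, 2): arr[1]=8 > arr[2]=4
(1, 3): arr[1]=8 > arr[3]=3
(1, 5): arr[1]=8 > arr[5]=5
(2, 3): arr[2]=4 > arr[3]=3
(4, 5): arr[4]=9 > arr[5]=5

Total inversions: 10

The array has 10 inversion(s): (0,1), (0,2), (0,3), (0,4), (0,5), (1,2), (1,3), (1,5), (2,3), (4,5). Each pair (i,j) satisfies i < j and arr[i] > arr[j].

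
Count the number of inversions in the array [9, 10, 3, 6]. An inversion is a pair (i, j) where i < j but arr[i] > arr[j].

Finding inversions in [9, 10, 3, 6]:

(0, 2): arr[0]=9 > arr[2]=3
(0, 3): arr[0]=9 > arr[3]=6
(1, 2): arr[1]=10 > arr[2]=3
(1, 3): arr[1]=10 > arr[3]=6

Total inversions: 4

The array has 4 inversion(s): (0,2), (0,3), (1,2), (1,3). Each pair (i,j) satisfies i < j and arr[i] > arr[j].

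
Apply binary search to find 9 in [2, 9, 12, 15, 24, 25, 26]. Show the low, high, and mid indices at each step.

Binary search for 9 in [2, 9, 12, 15, 24, 25, 26]:

lo=0, hi=6, mid=3, arr[mid]=15 -> 15 > 9, search left half
lo=0, hi=2, mid=1, arr[mid]=9 -> Found target at index 1!

Binary search finds 9 at index 1 after 2 comparisons. The search repeatedly halves the search space by comparing with the middle element.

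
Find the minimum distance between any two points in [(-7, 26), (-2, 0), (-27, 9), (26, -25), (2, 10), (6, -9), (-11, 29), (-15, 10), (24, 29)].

Computing all pairwise distances among 9 points:

d((-7, 26), (-2, 0)) = 26.4764
d((-7, 26), (-27, 9)) = 26.2488
d((-7, 26), (26, -25)) = 60.7454
d((-7, 26), (2, 10)) = 18.3576
d((-7, 26), (6, -9)) = 37.3363
d((-7, 26), (-11, 29)) = 5.0 <-- minimum
d((-7, 26), (-15, 10)) = 17.8885
d((-7, 26), (24, 29)) = 31.1448
d((-2, 0), (-27, 9)) = 26.5707
d((-2, 0), (26, -25)) = 37.5366
d((-2, 0), (2, 10)) = 10.7703
d((-2, 0), (6, -9)) = 12.0416
d((-2, 0), (-11, 29)) = 30.3645
d((-2, 0), (-15, 10)) = 16.4012
d((-2, 0), (24, 29)) = 38.9487
d((-27, 9), (26, -25)) = 62.9682
d((-27, 9), (2, 10)) = 29.0172
d((-27, 9), (6, -9)) = 37.5899
d((-27, 9), (-11, 29)) = 25.6125
d((-27, 9), (-15, 10)) = 12.0416
d((-27, 9), (24, 29)) = 54.7814
d((26, -25), (2, 10)) = 42.4382
d((26, -25), (6, -9)) = 25.6125
d((26, -25), (-11, 29)) = 65.4599
d((26, -25), (-15, 10)) = 53.9073
d((26, -25), (24, 29)) = 54.037
d((2, 10), (6, -9)) = 19.4165
d((2, 10), (-11, 29)) = 23.0217
d((2, 10), (-15, 10)) = 17.0
d((2, 10), (24, 29)) = 29.0689
d((6, -9), (-11, 29)) = 41.6293
d((6, -9), (-15, 10)) = 28.3196
d((6, -9), (24, 29)) = 42.0476
d((-11, 29), (-15, 10)) = 19.4165
d((-11, 29), (24, 29)) = 35.0
d((-15, 10), (24, 29)) = 43.382

Closest pair: (-7, 26) and (-11, 29) with distance 5.0

The closest pair is (-7, 26) and (-11, 29) with Euclidean distance 5.0. For 9 points, brute-force pairwise comparison is shown above. For large n, the divide-and-conquer algorithm (sort by x, recurse on halves, check the dividing strip) achieves O(n log n).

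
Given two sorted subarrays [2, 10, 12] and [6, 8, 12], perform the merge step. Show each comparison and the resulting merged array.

Merging process:

Compare 2 vs 6: take 2 from left. Merged: [2]
Compare 10 vs 6: take 6 from right. Merged: [2, 6]
Compare 10 vs 8: take 8 from right. Merged: [2, 6, 8]
Compare 10 vs 12: take 10 from left. Merged: [2, 6, 8, 10]
Compare 12 vs 12: take 12 from left. Merged: [2, 6, 8, 10, 12]
Append remaining from right: [12]. Merged: [2, 6, 8, 10, 12, 12]

Final merged array: [2, 6, 8, 10, 12, 12]
Total comparisons: 5

The merged array is [2, 6, 8, 10, 12, 12], requiring 5 comparisons. The merge step runs in O(n) time where n is the total number of elements.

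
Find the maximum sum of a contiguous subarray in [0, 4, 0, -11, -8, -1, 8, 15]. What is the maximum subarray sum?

Using Kadane's algorithm on [0, 4, 0, -11, -8, -1, 8, 15]:

Scanning through the array:
Position 1 (value 4): max_ending_here = 4, max_so_far = 4
Position 2 (value 0): max_ending_here = 4, max_so_far = 4
Position 3 (value -11): max_ending_here = -7, max_so_far = 4
Position 4 (value -8): max_ending_here = -8, max_so_far = 4
Position 5 (value -1): max_ending_here = -1, max_so_far = 4
Position 6 (value 8): max_ending_here = 8, max_so_far = 8
Position 7 (value 15): max_ending_here = 23, max_so_far = 23

Maximum subarray: [8, 15]
Maximum sum: 23

The maximum subarray is [8, 15] with sum 23. This subarray runs from index 6 to index 7.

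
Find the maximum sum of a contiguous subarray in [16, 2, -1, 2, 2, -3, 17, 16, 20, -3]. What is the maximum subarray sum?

Using Kadane's algorithm on [16, 2, -1, 2, 2, -3, 17, 16, 20, -3]:

Scanning through the array:
Position 1 (value 2): max_ending_here = 18, max_so_far = 18
Position 2 (value -1): max_ending_here = 17, max_so_far = 18
Position 3 (value 2): max_ending_here = 19, max_so_far = 19
Position 4 (value 2): max_ending_here = 21, max_so_far = 21
Position 5 (value -3): max_ending_here = 18, max_so_far = 21
Position 6 (value 17): max_ending_here = 35, max_so_far = 35
Position 7 (value 16): max_ending_here = 51, max_so_far = 51
Position 8 (value 20): max_ending_here = 71, max_so_far = 71
Position 9 (value -3): max_ending_here = 68, max_so_far = 71

Maximum subarray: [16, 2, -1, 2, 2, -3, 17, 16, 20]
Maximum sum: 71

The maximum subarray is [16, 2, -1, 2, 2, -3, 17, 16, 20] with sum 71. This subarray runs from index 0 to index 8.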